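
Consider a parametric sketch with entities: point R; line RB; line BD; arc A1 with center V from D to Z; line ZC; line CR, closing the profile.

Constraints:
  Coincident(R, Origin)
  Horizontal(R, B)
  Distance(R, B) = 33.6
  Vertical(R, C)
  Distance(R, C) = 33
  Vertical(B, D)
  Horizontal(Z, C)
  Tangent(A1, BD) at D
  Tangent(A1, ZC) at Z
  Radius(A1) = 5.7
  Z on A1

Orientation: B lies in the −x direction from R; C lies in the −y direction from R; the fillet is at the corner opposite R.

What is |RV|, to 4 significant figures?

39.03

R is at the origin; RB is horizontal with |RB| = 33.6 and B on the −x side, so B = (-33.60, 0.000). RC is vertical with |RC| = 33.0 and C on the −y side, so C = (0.000, -33.00). The virtual corner opposite R is at (-33.60, -33.00). Tangency of A1 to BD means the radius VD is perpendicular to BD and the tangent condition forces VZ to be normal to ZC, with radius 5.7, so the center V sits 5.7 in from both sides at V = (-27.90, -27.30). Then |RV| = |V − R| = 39.03.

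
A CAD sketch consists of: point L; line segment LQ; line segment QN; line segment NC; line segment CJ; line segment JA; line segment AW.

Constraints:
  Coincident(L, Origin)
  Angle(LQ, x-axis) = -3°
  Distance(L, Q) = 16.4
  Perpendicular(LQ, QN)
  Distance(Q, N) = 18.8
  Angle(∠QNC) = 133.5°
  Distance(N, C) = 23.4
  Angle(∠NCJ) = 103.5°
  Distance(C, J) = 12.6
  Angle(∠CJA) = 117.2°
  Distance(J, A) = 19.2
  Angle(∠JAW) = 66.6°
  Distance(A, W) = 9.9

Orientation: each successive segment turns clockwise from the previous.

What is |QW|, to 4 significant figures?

21.85

∠CJA = 117.2° gives JA at 81.20° from the x-axis; with |JA| = 19.2, A = (-9.656, -8.450). ∠JAW = 66.6° gives AW at -32.20° from the x-axis; with |AW| = 9.9, W = (-1.279, -13.73). Then |QW| = |W − Q| = 21.85.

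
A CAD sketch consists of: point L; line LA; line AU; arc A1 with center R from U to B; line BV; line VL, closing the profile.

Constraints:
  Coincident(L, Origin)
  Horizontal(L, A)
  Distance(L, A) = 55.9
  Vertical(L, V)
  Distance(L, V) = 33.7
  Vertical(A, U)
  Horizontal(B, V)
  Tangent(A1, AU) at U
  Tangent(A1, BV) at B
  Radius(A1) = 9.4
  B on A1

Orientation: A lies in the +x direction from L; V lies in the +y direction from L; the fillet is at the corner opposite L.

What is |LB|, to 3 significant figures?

57.4

L is at the origin; L and A share the same y with |LA| = 55.9 and A on the +x side, so A = (55.9, 0.00). LV is vertical with |LV| = 33.7 and V on the +y side, so V = (0.00, 33.7). The virtual corner opposite L is at (55.9, 33.7). A1 meets AU tangentially, so RU is at right angles to AU and the tangent condition forces RB to be normal to BV, with radius 9.4, so the center R sits 9.4 in from both sides at R = (46.5, 24.3). That places the tangent points at U = (55.9, 24.3) on AU and B = (46.5, 33.7) on BV. Then |LB| = |B − L| = 57.4.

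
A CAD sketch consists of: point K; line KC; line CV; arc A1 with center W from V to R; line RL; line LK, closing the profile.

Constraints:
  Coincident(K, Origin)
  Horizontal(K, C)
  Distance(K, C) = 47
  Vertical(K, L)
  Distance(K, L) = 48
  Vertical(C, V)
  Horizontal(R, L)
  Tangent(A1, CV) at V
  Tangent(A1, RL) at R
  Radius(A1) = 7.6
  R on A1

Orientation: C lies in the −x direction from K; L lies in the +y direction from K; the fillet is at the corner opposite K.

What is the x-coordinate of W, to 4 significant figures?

-39.40

K is at the origin; KC is horizontal with |KC| = 47.0 and C on the −x side, so C = (-47.00, 0.000). KL is vertical with |KL| = 48.0 and L on the +y side, so L = (0.000, 48.00). The virtual corner opposite K is at (-47.00, 48.00). The tangent condition forces WV to be normal to CV and A1 meets RL tangentially, so WR is at right angles to RL, with radius 7.6, so the center W sits 7.6 in from both sides at W = (-39.40, 40.40). So W.x = -39.40.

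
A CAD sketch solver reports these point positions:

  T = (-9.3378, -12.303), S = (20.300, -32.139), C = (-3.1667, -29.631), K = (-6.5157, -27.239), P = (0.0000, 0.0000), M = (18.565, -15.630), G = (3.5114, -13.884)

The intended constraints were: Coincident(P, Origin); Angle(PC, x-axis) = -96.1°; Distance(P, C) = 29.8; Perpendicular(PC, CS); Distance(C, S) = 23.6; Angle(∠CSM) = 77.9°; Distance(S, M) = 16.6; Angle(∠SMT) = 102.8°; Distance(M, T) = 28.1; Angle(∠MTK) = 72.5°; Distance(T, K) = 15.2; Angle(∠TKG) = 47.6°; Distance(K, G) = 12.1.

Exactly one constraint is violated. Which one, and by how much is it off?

Distance(K, G) = 12.1 — off by 4.60.

P = (0.00, 0.00) ✓; PC at -96.10° ✓; |PC| = 29.80 ✓; ∠(PC, CS) = 90.00° ✓; |CS| = 23.60 ✓; ∠CSM = 77.90° ✓; |SM| = 16.60 ✓; ∠SMT = 102.8° ✓; |MT| = 28.10 ✓; ∠MTK = 72.50° ✓; |TK| = 15.20 ✓; ∠TKG = 47.60° ✓; |KG| = 16.70 ✗.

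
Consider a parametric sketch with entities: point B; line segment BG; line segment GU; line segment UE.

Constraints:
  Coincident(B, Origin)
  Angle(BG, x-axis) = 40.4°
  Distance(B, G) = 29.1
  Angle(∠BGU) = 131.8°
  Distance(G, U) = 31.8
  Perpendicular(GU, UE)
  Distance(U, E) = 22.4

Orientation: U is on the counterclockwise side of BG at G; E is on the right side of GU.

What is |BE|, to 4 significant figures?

67.57

∠BGU = 131.8°, so GU runs at 40.4° + (180° − 131.8°) = 88.60° from the x-axis; with |GU| = 31.8, U = G + 31.8·(cos 88.60°, sin 88.60°) = (22.94, 50.65). GU ⟂ UE; with |UE| = 22.4 on the right of GU, E = U + 22.4·(0.9997, -0.02443) = (45.33, 50.10). Then |BE| = |E − B| = 67.57.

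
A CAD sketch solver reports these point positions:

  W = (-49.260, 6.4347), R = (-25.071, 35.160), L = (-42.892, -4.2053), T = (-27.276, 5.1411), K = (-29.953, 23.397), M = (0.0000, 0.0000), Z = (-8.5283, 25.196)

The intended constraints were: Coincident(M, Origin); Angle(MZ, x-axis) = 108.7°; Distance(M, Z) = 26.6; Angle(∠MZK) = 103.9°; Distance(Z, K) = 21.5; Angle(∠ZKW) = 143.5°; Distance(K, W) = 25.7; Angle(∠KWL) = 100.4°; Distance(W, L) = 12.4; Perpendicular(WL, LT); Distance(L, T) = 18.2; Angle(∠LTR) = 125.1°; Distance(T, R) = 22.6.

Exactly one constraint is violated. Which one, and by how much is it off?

Distance(T, R) = 22.6 — off by 7.50.

M = (0.00, 0.00) ✓; MZ at 108.7° ✓; |MZ| = 26.60 ✓; ∠MZK = 103.9° ✓; |ZK| = 21.50 ✓; ∠ZKW = 143.5° ✓; |KW| = 25.70 ✓; ∠KWL = 100.4° ✓; |WL| = 12.40 ✓; ∠(WL, LT) = 90.00° ✓; |LT| = 18.20 ✓; ∠LTR = 125.1° ✓; |TR| = 30.10 ✗.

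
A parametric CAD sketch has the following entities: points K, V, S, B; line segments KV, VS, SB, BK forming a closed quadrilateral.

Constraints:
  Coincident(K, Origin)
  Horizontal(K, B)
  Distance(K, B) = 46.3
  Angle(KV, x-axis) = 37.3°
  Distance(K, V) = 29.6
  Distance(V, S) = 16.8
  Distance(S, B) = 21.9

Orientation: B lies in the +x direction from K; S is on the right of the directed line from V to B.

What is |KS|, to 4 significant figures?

24.46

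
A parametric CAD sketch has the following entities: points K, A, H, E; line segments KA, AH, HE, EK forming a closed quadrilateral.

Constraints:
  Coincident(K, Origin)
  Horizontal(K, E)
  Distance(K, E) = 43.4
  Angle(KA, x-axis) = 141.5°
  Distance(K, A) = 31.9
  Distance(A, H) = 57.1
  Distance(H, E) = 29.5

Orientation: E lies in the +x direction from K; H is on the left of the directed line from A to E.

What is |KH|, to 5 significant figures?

41.669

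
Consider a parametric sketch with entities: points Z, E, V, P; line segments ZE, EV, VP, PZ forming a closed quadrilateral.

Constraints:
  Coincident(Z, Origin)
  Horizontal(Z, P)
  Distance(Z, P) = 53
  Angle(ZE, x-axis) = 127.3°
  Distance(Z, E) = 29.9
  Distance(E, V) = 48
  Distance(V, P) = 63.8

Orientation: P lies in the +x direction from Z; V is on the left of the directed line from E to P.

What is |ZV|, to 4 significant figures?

57.35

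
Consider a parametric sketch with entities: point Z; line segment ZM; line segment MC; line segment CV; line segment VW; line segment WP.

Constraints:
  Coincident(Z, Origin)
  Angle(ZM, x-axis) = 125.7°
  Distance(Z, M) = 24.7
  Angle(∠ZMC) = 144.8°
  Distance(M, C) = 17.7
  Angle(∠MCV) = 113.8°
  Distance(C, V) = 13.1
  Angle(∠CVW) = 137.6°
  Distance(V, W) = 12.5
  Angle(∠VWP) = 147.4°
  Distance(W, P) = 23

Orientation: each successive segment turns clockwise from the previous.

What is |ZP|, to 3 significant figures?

32.1

Z is at the origin; ZM runs at 125.7° with length 24.7, so M = (-14.4, 20.1). ∠ZMC = 144.8° gives MC at 90.5° from the x-axis; with |MC| = 17.7, C = (-14.6, 37.8). ∠MCV = 113.8° gives CV at 24.3° from the x-axis; with |CV| = 13.1, V = (-2.63, 43.1). ∠CVW = 137.6° gives VW at -18.1° from the x-axis; with |VW| = 12.5, W = (9.25, 39.3). ∠VWP = 147.4° gives WP at -50.7° from the x-axis; with |WP| = 23.0, P = (23.8, 21.5). Then |ZP| = |P − Z| = 32.1.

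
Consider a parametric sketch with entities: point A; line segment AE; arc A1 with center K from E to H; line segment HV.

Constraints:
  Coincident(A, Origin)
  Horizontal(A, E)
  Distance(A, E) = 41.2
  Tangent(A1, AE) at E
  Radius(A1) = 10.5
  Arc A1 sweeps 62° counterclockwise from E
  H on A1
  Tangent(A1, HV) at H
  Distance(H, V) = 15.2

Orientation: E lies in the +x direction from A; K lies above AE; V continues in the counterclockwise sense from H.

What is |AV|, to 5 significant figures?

60.657

On A1, E sits at bearing -90° from K; a 62° counterclockwise sweep puts H at bearing -28°, so H = K + 10.5·(cos -28°, sin -28°) = (50.471, 5.5705). A1 meets HV tangentially, so KH is at right angles to HV, so HV runs along (−sin -28°, cos -28°); with |HV| = 15.2, V = (57.607, 18.991). Then |AV| = |V − A| = 60.657.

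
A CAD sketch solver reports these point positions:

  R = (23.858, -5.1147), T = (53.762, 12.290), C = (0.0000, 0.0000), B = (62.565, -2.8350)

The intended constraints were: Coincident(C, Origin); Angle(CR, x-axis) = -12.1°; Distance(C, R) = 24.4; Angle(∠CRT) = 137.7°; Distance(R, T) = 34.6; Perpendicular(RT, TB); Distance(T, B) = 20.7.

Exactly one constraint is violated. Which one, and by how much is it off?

Distance(T, B) = 20.7 — off by 3.20.

C = (0.00, 0.00) ✓; CR at -12.10° ✓; |CR| = 24.40 ✓; ∠CRT = 137.7° ✓; |RT| = 34.60 ✓; ∠(RT, TB) = 90.00° ✓; |TB| = 17.50 ✗.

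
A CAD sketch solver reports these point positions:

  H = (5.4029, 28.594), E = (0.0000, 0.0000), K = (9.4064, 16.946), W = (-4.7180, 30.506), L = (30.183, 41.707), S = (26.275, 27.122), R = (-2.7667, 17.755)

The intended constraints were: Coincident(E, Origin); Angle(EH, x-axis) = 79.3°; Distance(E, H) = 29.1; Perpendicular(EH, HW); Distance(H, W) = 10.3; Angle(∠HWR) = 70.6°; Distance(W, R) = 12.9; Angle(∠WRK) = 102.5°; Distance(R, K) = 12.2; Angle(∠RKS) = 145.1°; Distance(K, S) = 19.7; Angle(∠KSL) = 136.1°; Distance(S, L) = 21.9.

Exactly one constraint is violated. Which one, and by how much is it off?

Distance(S, L) = 21.9 — off by 6.80.

E = (0.00, 0.00) ✓; EH at 79.30° ✓; |EH| = 29.10 ✓; ∠(EH, HW) = 90.00° ✓; |HW| = 10.30 ✓; ∠HWR = 70.60° ✓; |WR| = 12.90 ✓; ∠WRK = 102.5° ✓; |RK| = 12.20 ✓; ∠RKS = 145.1° ✓; |KS| = 19.70 ✓; ∠KSL = 136.1° ✓; |SL| = 15.10 ✗.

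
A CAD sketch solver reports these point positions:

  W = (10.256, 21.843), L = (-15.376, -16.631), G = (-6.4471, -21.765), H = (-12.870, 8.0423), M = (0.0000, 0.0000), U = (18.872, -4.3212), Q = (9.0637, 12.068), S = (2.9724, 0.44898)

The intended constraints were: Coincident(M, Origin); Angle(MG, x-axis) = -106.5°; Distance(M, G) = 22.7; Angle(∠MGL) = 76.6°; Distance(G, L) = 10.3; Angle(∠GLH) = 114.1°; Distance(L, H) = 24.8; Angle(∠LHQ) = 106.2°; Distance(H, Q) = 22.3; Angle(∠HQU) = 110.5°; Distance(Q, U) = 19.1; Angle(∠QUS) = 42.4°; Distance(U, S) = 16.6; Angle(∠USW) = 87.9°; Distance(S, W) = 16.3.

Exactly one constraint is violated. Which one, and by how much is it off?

Distance(S, W) = 16.3 — off by 6.30.

M = (0.00, 0.00) ✓; MG at -106.5° ✓; |MG| = 22.70 ✓; ∠MGL = 76.60° ✓; |GL| = 10.30 ✓; ∠GLH = 114.1° ✓; |LH| = 24.80 ✓; ∠LHQ = 106.2° ✓; |HQ| = 22.30 ✓; ∠HQU = 110.5° ✓; |QU| = 19.10 ✓; ∠QUS = 42.40° ✓; |US| = 16.60 ✓; ∠USW = 87.90° ✓; |SW| = 22.60 ✗.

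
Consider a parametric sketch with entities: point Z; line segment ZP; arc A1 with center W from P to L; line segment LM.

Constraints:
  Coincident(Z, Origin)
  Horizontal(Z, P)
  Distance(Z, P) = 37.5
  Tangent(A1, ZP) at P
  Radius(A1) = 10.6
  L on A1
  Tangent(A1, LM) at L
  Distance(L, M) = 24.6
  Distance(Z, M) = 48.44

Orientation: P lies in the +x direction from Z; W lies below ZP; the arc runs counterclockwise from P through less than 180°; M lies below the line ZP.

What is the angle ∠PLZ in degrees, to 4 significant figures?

104.9°

Checks: |WL| = 10.60 ✓; ∠(WL, LM) = 90.00° ✓; |LM| = 24.60 ✓; |ZM| = 48.44 ✓.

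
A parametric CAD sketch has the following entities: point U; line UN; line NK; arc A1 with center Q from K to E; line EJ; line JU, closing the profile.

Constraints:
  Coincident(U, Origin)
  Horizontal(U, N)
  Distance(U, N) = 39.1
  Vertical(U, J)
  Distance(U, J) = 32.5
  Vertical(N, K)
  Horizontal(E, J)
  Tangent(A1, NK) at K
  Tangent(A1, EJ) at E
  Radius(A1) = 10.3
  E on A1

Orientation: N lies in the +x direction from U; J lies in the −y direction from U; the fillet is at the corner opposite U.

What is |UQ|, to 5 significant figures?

36.363

U is at the origin; UN is horizontal with |UN| = 39.1 and N on the +x side, so N = (39.100, 0.0000). UJ is vertical with |UJ| = 32.5 and J on the −y side, so J = (0.0000, -32.500). The virtual corner opposite U is at (39.100, -32.500). The tangent condition forces QK to be normal to NK and A1 meets EJ tangentially, so QE is at right angles to EJ, with radius 10.3, so the center Q sits 10.3 in from both sides at Q = (28.800, -22.200). Then |UQ| = |Q − U| = 36.363.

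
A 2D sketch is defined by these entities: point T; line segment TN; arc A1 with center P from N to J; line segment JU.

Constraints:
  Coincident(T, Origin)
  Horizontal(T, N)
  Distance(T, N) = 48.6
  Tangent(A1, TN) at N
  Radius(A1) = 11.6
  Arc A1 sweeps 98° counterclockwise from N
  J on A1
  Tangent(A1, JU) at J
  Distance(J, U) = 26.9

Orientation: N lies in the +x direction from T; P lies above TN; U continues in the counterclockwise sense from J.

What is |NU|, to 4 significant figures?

40.60

T is at the origin; T and N share the same y with |TN| = 48.6 and N on the +x side, so N = (48.60, 0.000). The tangent condition forces PN to be normal to TN, so P = N + (0, 11.6) = (48.60, 11.60). On A1, N sits at bearing -90° from P; a 98° counterclockwise sweep puts J at bearing 8°, so J = P + 11.6·(cos 8°, sin 8°) = (60.09, 13.21). Tangency of A1 to JU means the radius PJ is perpendicular to JU, so JU runs along (−sin 8°, cos 8°); with |JU| = 26.9, U = (56.34, 39.85). Then |NU| = |U − N| = 40.60.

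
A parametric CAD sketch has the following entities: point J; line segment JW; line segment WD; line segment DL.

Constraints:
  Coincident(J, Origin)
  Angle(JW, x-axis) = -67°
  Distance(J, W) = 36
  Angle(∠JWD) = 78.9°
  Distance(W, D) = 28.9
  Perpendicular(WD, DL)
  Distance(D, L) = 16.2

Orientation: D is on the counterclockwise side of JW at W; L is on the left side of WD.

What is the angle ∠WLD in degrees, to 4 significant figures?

60.73°

∠JWD = 78.9°, so WD runs at -67.0° + (180° − 78.9°) = 34.10° from the x-axis; with |WD| = 28.9, D = W + 28.9·(cos 34.10°, sin 34.10°) = (38.00, -16.94). WD ⟂ DL; with |DL| = 16.2 on the left of WD, L = D + 16.2·(-0.5606, 0.8281) = (28.91, -3.521). Then cos ∠WLD = LW·LD / (|LW||LD|), giving 60.73°.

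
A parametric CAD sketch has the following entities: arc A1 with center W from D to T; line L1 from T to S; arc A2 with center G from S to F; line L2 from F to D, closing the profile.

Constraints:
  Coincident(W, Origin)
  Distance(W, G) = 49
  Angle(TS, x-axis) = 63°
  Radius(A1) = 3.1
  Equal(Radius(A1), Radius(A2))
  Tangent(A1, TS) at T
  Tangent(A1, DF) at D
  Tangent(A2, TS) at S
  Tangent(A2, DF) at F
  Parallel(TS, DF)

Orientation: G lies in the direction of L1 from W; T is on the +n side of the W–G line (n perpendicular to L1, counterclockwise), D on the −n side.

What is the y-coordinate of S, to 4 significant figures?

45.07

The slot axis is L1's direction at 63.0°, so u = (cos 63.0°, sin 63.0°) = (0.4540, 0.8910) and n = (−sin 63.0°, cos 63.0°) = (-0.8910, 0.4540). W is at the origin and G lies 49.0 along u from W, so G = 49.0·u = (22.25, 43.66). Tangency of A1 to both parallel lines with radius 3.1 puts T and D at W ± 3.1·n: T = (-2.762, 1.407), D = (2.762, -1.407). Equal radii place S and F the same way about G: S = G + 3.1·n = (19.48, 45.07), F = G − 3.1·n = (25.01, 42.25). So S.y = 45.07.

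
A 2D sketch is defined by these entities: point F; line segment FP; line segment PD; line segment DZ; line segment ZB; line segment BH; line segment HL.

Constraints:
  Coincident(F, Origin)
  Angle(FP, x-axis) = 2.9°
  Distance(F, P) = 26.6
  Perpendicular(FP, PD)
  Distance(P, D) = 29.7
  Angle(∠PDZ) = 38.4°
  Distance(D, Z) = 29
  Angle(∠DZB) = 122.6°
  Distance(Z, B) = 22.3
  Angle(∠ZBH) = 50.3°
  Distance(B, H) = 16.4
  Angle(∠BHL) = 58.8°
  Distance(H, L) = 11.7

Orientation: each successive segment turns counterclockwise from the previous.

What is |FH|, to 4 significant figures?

24.37

∠DZB = 122.6° gives ZB at -68.10° from the x-axis; with |ZB| = 22.3, B = (16.54, -13.29). ∠ZBH = 50.3° gives BH at 61.60° from the x-axis; with |BH| = 16.4, H = (24.34, 1.134). Then |FH| = |H − F| = 24.37.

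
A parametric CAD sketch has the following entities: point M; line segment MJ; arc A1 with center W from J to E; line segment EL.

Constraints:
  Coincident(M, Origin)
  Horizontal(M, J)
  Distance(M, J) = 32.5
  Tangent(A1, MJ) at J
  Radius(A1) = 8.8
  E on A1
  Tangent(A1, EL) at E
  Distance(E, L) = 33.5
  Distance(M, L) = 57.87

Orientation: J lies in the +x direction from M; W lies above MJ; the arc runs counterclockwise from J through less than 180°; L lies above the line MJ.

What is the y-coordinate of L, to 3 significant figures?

42.8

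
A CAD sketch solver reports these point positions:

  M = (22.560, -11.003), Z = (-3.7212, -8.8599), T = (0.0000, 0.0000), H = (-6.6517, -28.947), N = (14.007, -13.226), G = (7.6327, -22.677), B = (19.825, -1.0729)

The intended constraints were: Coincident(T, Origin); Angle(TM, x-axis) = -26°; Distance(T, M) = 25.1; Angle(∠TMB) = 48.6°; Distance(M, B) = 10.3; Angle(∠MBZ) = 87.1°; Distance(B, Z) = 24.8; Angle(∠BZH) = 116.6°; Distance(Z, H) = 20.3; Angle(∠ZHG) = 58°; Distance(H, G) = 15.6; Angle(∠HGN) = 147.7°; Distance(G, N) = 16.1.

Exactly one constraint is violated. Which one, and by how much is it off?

Distance(G, N) = 16.1 — off by 4.70.

T = (0.00, 0.00) ✓; TM at -26.00° ✓; |TM| = 25.10 ✓; ∠TMB = 48.60° ✓; |MB| = 10.30 ✓; ∠MBZ = 87.10° ✓; |BZ| = 24.80 ✓; ∠BZH = 116.6° ✓; |ZH| = 20.30 ✓; ∠ZHG = 58.00° ✓; |HG| = 15.60 ✓; ∠HGN = 147.7° ✓; |GN| = 11.40 ✗.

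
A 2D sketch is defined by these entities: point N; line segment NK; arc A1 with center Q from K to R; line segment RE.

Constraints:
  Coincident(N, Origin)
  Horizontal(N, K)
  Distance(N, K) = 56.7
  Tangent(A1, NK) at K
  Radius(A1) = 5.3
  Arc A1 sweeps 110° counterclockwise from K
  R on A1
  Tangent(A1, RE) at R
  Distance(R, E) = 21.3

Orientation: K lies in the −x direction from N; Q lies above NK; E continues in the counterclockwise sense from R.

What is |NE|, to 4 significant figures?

64.94

N is at the origin; N and K share the same y with |NK| = 56.7 and K on the −x side, so K = (-56.70, 0.000). The tangent condition forces QK to be normal to NK, so Q = K + (0, 5.3) = (-56.70, 5.300). On A1, K sits at bearing -90° from Q; a 110° counterclockwise sweep puts R at bearing 20°, so R = Q + 5.3·(cos 20°, sin 20°) = (-51.72, 7.113). A1 meets RE tangentially, so QR is at right angles to RE, so RE runs along (−sin 20°, cos 20°); with |RE| = 21.3, E = (-59.00, 27.13). Then |NE| = |E − N| = 64.94.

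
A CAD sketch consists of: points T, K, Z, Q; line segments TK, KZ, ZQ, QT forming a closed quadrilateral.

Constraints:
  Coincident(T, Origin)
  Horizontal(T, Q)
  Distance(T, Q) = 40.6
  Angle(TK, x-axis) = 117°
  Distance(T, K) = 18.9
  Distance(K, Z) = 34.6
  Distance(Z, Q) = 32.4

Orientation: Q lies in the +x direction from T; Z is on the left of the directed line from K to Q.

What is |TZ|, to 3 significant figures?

37.0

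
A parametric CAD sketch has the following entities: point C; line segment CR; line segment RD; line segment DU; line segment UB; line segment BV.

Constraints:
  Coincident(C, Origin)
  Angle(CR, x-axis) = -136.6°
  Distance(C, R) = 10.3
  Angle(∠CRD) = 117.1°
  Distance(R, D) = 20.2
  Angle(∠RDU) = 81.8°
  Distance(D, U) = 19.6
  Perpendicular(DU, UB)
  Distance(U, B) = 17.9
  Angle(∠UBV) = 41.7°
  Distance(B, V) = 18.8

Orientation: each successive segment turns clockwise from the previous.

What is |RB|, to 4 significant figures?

16.85

C is at the origin; CR runs at -136.6° with length 10.3, so R = (-7.484, -7.077). ∠CRD = 117.1° gives RD at 160.5° from the x-axis; with |RD| = 20.2, D = (-26.53, -0.3341). ∠RDU = 81.8° gives DU at 62.30° from the x-axis; with |DU| = 19.6, U = (-17.41, 17.02). DU ⟂ UB, so UB runs at -27.70°; with |UB| = 17.9, B = (-1.566, 8.699). Then |RB| = |B − R| = 16.85.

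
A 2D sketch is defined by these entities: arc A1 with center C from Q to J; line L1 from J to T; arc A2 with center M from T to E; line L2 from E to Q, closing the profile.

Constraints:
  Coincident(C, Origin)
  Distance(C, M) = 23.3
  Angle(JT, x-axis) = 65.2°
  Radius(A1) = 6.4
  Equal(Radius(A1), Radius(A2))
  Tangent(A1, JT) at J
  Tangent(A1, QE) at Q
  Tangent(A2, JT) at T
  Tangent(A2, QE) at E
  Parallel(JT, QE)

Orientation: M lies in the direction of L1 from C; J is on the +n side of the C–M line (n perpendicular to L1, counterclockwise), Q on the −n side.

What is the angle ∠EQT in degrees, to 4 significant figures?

28.78°

Tangency of A1 to both parallel lines with radius 6.4 puts J and Q at C ± 6.4·n: J = (-5.810, 2.684), Q = (5.810, -2.684). Equal radii place T and E the same way about M: T = M + 6.4·n = (3.963, 23.84), E = M − 6.4·n = (15.58, 18.47). Then cos ∠EQT = QE·QT / (|QE||QT|), giving 28.78°.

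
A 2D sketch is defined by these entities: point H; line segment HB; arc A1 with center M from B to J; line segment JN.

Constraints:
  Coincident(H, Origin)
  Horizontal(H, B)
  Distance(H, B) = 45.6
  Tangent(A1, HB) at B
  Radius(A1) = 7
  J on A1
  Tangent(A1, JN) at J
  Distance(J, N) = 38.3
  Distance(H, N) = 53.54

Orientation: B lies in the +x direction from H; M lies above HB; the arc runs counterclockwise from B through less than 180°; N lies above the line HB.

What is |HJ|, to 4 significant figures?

52.65

Checks: |MJ| = 7.000 ✓; ∠(MJ, JN) = 90.00° ✓; |JN| = 38.30 ✓; |HN| = 53.54 ✓.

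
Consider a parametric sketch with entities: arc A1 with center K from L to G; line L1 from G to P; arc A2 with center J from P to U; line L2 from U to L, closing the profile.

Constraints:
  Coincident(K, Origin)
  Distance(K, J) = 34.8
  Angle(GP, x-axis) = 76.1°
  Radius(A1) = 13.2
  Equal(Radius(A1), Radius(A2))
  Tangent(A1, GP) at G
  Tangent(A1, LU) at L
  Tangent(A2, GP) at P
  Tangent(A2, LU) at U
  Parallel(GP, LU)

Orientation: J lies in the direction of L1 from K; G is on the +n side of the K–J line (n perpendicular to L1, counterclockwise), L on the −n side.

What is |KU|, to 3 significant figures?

37.2

The slot axis is L1's direction at 76.1°, so u = (cos 76.1°, sin 76.1°) = (0.240, 0.971) and n = (−sin 76.1°, cos 76.1°) = (-0.971, 0.240). K is at the origin and J lies 34.8 along u from K, so J = 34.8·u = (8.36, 33.8). Tangency of A1 to both parallel lines with radius 13.2 puts G and L at K ± 13.2·n: G = (-12.8, 3.17), L = (12.8, -3.17). Equal radii place P and U the same way about J: P = J + 13.2·n = (-4.45, 37.0), U = J − 13.2·n = (21.2, 30.6). Then |KU| = |U − K| = 37.2.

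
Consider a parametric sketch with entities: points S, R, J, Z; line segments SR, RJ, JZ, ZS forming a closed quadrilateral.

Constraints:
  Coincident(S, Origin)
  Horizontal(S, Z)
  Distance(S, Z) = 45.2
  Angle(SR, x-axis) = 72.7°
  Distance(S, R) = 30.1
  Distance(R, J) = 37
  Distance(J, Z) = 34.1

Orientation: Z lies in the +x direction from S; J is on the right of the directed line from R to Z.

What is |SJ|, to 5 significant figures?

14.563

S is at the origin; S and Z share the same y with |SZ| = 45.2 and Z in +x, so Z = (45.2, 0). SR runs at 72.7° with |SR| = 30.1, so R = (8.9510, 28.738). J is determined by |RJ| = 37.0 and |JZ| = 34.1 together: it lies at the intersection of circle(R, 37.0) and circle(Z, 34.1). With |RZ| = 46.259, the foot of the radical line on RZ is 25.358 from R and the perpendicular offset is √(37.0² − 25.358²) = 26.944. Taking the right-of-RZ solution: J = (12.083, -8.1289).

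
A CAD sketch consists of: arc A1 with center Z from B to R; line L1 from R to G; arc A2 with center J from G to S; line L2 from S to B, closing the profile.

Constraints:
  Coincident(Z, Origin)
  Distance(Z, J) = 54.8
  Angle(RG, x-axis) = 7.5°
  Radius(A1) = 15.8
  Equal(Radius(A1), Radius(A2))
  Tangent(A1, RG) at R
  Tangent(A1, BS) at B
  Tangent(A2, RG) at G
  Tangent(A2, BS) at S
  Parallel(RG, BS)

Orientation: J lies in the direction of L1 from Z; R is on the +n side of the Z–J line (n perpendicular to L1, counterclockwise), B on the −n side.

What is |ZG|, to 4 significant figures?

57.03

The slot axis is L1's direction at 7.5°, so u = (cos 7.5°, sin 7.5°) = (0.9914, 0.1305) and n = (−sin 7.5°, cos 7.5°) = (-0.1305, 0.9914). Z is at the origin and J lies 54.8 along u from Z, so J = 54.8·u = (54.33, 7.153). Tangency of A1 to both parallel lines with radius 15.8 puts R and B at Z ± 15.8·n: R = (-2.062, 15.66), B = (2.062, -15.66). Equal radii place G and S the same way about J: G = J + 15.8·n = (52.27, 22.82), S = J − 15.8·n = (56.39, -8.512). Then |ZG| = |G − Z| = 57.03.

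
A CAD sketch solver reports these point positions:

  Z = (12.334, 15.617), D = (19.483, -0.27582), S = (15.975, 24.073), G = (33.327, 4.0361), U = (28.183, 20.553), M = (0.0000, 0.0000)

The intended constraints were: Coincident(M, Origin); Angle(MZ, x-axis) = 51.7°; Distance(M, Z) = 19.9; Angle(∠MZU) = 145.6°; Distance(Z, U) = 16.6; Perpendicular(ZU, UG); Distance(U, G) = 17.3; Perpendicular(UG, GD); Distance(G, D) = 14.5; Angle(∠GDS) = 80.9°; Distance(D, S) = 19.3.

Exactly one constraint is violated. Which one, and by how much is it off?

Distance(D, S) = 19.3 — off by 5.30.

M = (0.00, 0.00) ✓; MZ at 51.70° ✓; |MZ| = 19.90 ✓; ∠MZU = 145.6° ✓; |ZU| = 16.60 ✓; ∠(ZU, UG) = 90.00° ✓; |UG| = 17.30 ✓; ∠(UG, GD) = 90.00° ✓; |GD| = 14.50 ✓; ∠GDS = 80.90° ✓; |DS| = 24.60 ✗.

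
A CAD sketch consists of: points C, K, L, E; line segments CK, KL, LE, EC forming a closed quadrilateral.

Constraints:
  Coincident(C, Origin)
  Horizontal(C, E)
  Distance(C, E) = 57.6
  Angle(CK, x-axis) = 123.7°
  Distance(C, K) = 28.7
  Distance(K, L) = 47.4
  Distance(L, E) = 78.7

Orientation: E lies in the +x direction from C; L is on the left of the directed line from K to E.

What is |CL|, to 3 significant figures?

64.0

Checks: |KL| = 47.40 ✓; |LE| = 78.70 ✓.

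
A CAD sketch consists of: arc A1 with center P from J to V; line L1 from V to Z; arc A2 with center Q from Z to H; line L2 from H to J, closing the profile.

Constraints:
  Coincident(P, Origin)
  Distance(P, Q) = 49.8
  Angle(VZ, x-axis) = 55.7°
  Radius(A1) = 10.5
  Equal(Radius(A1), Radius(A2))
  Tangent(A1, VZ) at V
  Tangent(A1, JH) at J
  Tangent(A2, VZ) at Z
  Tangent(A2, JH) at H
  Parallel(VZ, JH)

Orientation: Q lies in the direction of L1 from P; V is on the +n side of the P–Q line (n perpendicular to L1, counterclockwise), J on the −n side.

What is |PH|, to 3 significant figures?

50.9

Tangency of A1 to both parallel lines with radius 10.5 puts V and J at P ± 10.5·n: V = (-8.67, 5.92), J = (8.67, -5.92). Equal radii place Z and H the same way about Q: Z = Q + 10.5·n = (19.4, 47.1), H = Q − 10.5·n = (36.7, 35.2). Then |PH| = |H − P| = 50.9.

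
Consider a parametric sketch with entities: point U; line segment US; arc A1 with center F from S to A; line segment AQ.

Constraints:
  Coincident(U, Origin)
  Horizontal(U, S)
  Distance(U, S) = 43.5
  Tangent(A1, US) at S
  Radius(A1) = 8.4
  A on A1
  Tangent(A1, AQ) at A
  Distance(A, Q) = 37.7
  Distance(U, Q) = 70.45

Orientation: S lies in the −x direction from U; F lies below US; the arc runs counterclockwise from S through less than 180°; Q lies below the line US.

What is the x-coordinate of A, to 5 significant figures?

-51.891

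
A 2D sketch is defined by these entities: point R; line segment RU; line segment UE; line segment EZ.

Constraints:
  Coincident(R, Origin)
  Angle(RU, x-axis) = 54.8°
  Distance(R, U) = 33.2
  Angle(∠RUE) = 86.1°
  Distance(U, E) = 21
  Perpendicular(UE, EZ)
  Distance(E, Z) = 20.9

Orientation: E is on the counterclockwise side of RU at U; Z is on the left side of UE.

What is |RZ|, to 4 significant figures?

22.38

∠RUE = 86.1°, so UE runs at 54.8° + (180° − 86.1°) = 148.7° from the x-axis; with |UE| = 21.0, E = U + 21.0·(cos 148.7°, sin 148.7°) = (1.194, 38.04). UE is perpendicular to EZ; with |EZ| = 20.9 on the left of UE, Z = E + 20.9·(-0.5195, -0.8545) = (-9.664, 20.18). Then |RZ| = |Z − R| = 22.38.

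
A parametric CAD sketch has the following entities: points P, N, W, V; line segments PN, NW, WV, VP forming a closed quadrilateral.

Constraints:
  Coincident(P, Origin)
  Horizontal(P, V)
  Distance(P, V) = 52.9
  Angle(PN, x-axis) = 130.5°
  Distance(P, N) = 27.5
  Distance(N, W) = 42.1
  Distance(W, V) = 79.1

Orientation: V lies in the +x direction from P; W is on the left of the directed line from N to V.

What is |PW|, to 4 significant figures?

58.96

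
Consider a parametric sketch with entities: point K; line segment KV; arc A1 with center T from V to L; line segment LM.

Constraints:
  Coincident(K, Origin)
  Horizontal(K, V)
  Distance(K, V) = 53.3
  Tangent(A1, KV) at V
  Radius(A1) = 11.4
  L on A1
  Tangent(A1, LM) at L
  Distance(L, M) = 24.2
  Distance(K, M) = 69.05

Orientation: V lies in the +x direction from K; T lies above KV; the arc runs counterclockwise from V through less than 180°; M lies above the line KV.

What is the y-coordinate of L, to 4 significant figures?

14.45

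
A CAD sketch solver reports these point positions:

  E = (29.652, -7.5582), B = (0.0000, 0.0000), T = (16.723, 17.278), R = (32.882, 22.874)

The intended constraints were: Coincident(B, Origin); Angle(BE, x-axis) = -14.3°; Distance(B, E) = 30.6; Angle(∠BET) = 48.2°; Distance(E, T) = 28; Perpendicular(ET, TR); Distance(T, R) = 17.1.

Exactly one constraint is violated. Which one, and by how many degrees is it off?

Perpendicular(ET, TR) — off by 8.40°.

B = (0.00, 0.00) ✓; BE at -14.30° ✓; |BE| = 30.60 ✓; ∠BET = 48.20° ✓; |ET| = 28.00 ✓; ∠(ET, TR) = 98.40° ✗; |TR| = 17.10 ✓.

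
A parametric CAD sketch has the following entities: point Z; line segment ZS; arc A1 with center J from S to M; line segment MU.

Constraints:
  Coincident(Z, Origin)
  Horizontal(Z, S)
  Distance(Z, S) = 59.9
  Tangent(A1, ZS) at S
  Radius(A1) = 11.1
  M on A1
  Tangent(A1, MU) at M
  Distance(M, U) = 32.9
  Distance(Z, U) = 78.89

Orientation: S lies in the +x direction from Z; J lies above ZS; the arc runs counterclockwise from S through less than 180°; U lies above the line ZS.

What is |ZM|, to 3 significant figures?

72.0

Checks: |JM| = 11.10 ✓; ∠(JM, MU) = 90.00° ✓; |MU| = 32.90 ✓; |ZU| = 78.89 ✓.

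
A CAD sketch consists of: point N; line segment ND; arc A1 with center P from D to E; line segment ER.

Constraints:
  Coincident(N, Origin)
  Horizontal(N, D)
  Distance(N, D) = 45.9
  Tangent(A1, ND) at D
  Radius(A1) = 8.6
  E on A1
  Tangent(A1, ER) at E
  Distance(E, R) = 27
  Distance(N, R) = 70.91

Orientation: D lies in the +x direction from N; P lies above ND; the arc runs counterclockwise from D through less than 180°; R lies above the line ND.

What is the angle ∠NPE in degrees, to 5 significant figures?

147.09°

N is at the origin; ND is horizontal with |ND| = 45.9 and D on the +x side, so D = (45.900, 0.0000). Since A1 is tangent to ND there, PD ⟂ ND, so P = D + (0, 8.6) = (45.900, 8.6000). Since PE ⟂ ER (tangency), |PR| = √(8.6² + 27.0²) = 28.337 regardless of where E sits on A1. So R lies on both circle(N, 70.91) and circle(P, 28.337); the above-ND intersection is R = (64.102, 30.317). E is the foot of the tangent from R: E = (53.857, 5.3367).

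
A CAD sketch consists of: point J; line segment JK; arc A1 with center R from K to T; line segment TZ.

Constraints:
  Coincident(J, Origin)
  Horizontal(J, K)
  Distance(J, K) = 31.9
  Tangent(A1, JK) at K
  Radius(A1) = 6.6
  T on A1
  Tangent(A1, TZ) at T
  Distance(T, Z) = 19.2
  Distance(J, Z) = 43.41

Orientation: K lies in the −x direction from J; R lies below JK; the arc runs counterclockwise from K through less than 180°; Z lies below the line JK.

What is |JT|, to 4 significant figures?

39.17

J is at the origin; JK is horizontal with |JK| = 31.9 and K on the −x side, so K = (-31.90, 0.000). Tangency of A1 to JK means the radius RK is perpendicular to JK, so R = K + (0, -6.6) = (-31.90, -6.600). Since RT ⟂ TZ (tangency), |RZ| = √(6.6² + 19.2²) = 20.30 regardless of where T sits on A1. So Z lies on both circle(J, 43.41) and circle(R, 20.30); the below-JK intersection is Z = (-34.17, -26.78). T is the foot of the tangent from Z: T = (-38.34, -8.035).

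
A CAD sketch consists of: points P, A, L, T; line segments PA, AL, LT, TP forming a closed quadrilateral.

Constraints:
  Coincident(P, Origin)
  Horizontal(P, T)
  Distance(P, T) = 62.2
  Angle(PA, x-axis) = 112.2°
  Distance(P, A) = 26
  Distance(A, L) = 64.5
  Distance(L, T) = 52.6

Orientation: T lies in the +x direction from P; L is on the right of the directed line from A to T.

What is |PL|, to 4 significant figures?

38.76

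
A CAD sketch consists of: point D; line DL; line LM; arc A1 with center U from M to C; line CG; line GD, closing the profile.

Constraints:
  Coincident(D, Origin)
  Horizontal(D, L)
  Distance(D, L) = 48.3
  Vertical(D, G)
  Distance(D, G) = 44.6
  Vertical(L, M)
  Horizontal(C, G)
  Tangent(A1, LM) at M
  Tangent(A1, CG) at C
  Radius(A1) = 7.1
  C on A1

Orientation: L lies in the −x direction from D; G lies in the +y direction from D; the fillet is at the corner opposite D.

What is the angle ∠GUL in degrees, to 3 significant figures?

110°

D and G share the same x with |DG| = 44.6 and G on the +y side, so G = (0.00, 44.6). The virtual corner opposite D is at (-48.3, 44.6). Tangency of A1 to LM means the radius UM is perpendicular to LM and tangency of A1 to CG means the radius UC is perpendicular to CG, with radius 7.1, so the center U sits 7.1 in from both sides at U = (-41.2, 37.5). Then cos ∠GUL = UG·UL / (|UG||UL|), giving 110°.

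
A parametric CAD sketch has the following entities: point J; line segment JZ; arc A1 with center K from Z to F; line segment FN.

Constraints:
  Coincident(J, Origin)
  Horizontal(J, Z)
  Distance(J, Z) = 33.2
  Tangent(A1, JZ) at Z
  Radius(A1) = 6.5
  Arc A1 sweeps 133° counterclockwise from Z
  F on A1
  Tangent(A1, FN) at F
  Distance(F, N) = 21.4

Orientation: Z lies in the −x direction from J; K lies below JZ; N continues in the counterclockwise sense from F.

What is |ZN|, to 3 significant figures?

28.3

On A1, Z sits at bearing 90° from K; a 133° counterclockwise sweep puts F at bearing 223°, so F = K + 6.5·(cos 223°, sin 223°) = (-38.0, -10.9). Since A1 is tangent to FN there, KF ⟂ FN, so FN runs along (−sin 223°, cos 223°); with |FN| = 21.4, N = (-23.4, -26.6). Then |ZN| = |N − Z| = 28.3.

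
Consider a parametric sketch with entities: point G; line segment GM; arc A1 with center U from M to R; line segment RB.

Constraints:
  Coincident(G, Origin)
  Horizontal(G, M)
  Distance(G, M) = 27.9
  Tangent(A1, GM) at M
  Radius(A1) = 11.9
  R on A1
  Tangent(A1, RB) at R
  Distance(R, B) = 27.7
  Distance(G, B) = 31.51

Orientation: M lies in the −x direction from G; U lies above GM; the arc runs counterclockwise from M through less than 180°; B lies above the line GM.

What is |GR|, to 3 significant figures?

18.5

Checks: |UM| = 11.90 ✓; |UR| = 11.90 ✓; ∠(UR, RB) = 90.00° ✓; |RB| = 27.70 ✓; |GB| = 31.51 ✓.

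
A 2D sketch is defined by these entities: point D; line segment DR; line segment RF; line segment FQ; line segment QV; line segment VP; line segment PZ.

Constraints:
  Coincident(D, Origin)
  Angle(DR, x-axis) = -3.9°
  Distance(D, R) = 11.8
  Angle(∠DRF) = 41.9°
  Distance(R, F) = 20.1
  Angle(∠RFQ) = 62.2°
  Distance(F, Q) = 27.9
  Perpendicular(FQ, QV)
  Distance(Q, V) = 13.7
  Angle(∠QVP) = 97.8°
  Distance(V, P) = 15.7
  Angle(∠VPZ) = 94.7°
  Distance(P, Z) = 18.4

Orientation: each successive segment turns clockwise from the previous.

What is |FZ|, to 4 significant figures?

8.631

∠QVP = 97.8° gives VP at -72.00° from the x-axis; with |VP| = 15.7, P = (9.328, 1.776). ∠VPZ = 94.7° gives PZ at -157.3° from the x-axis; with |PZ| = 18.4, Z = (-7.647, -5.325). Then |FZ| = |Z − F| = 8.631.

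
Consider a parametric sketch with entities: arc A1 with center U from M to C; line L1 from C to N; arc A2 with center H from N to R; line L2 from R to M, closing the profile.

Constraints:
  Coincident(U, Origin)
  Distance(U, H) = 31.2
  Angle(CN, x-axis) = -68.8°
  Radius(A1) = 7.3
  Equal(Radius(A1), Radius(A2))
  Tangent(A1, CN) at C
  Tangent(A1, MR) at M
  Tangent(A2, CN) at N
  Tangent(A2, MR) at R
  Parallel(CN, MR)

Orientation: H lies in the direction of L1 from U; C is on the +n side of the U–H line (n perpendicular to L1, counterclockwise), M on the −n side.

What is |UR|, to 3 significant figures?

32.0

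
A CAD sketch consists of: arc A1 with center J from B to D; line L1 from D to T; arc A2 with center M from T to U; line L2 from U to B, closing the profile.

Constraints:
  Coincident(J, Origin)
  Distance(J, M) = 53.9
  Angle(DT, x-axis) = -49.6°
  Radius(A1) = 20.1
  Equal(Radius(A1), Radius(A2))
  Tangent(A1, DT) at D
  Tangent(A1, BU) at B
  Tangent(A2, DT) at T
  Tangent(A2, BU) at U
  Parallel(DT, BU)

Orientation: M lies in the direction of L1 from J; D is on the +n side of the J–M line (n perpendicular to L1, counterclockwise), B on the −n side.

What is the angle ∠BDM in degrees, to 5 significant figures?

69.549°

The slot axis is L1's direction at -49.6°, so u = (cos -49.6°, sin -49.6°) = (0.64812, -0.76154) and n = (−sin -49.6°, cos -49.6°) = (0.76154, 0.64812). J is at the origin and M lies 53.9 along u from J, so M = 53.9·u = (34.934, -41.047). Tangency of A1 to both parallel lines with radius 20.1 puts D and B at J ± 20.1·n: D = (15.307, 13.027), B = (-15.307, -13.027). Then cos ∠BDM = DB·DM / (|DB||DM|), giving 69.549°.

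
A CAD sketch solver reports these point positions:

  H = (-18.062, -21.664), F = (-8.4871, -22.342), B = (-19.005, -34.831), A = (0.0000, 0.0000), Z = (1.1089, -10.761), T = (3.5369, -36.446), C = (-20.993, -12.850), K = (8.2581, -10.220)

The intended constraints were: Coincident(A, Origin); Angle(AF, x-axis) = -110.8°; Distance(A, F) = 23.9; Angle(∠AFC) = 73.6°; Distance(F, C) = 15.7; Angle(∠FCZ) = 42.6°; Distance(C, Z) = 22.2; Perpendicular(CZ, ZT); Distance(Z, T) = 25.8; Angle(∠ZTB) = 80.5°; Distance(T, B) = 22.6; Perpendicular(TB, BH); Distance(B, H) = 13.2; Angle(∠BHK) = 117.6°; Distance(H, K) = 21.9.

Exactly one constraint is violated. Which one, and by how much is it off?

Distance(H, K) = 21.9 — off by 6.80.

A = (0.00, 0.00) ✓; AF at -110.8° ✓; |AF| = 23.90 ✓; ∠AFC = 73.60° ✓; |FC| = 15.70 ✓; ∠FCZ = 42.60° ✓; |CZ| = 22.20 ✓; ∠(CZ, ZT) = 90.00° ✓; |ZT| = 25.80 ✓; ∠ZTB = 80.50° ✓; |TB| = 22.60 ✓; ∠(TB, BH) = 90.00° ✓; |BH| = 13.20 ✓; ∠BHK = 117.6° ✓; |HK| = 28.70 ✗.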